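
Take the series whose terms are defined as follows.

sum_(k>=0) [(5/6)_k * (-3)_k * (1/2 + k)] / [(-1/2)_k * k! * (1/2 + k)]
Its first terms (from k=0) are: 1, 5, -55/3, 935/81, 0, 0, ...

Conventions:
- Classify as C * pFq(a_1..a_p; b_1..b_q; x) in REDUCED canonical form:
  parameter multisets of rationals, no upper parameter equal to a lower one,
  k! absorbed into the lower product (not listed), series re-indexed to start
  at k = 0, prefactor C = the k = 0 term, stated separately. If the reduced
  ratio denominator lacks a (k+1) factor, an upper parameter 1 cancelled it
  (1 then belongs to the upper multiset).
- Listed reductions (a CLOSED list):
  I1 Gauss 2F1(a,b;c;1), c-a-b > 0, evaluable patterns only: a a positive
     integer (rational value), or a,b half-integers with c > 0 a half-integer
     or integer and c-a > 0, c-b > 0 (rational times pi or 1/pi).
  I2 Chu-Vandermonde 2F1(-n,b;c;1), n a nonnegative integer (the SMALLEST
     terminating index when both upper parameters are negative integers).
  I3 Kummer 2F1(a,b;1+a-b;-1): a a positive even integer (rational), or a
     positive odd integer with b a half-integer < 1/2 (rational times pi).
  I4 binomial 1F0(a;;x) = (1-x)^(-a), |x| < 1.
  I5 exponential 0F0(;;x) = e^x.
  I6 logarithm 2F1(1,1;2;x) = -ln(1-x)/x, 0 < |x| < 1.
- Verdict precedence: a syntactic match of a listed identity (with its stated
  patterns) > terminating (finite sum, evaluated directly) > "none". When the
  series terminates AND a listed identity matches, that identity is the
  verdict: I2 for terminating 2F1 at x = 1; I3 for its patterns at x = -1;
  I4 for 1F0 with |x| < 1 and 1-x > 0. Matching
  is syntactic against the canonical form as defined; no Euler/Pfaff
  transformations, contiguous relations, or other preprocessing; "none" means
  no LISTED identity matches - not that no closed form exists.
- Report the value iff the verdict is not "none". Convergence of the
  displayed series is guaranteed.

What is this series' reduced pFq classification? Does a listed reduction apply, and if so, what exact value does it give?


First insight: from the first term 1: striking the common factor k + 1/2 reduces the term (C = 1, x = 1).
Ratio: r(k) = 1 * (k-3) (k+5/6) / [(k-1/2) (k+1)] ; factor over Q: parameters, x = 1, and C = 1.

Canonical form: C = 1 times 2F1 with upper {-3, 5/6}, lower {-1/2}, x = 1. Verdict: Chu-Vandermonde (I2) fires (terminating 2F1 at x = 1 with n = 3, b = 5/6, c = -1/2). Its exact value is -64/81.


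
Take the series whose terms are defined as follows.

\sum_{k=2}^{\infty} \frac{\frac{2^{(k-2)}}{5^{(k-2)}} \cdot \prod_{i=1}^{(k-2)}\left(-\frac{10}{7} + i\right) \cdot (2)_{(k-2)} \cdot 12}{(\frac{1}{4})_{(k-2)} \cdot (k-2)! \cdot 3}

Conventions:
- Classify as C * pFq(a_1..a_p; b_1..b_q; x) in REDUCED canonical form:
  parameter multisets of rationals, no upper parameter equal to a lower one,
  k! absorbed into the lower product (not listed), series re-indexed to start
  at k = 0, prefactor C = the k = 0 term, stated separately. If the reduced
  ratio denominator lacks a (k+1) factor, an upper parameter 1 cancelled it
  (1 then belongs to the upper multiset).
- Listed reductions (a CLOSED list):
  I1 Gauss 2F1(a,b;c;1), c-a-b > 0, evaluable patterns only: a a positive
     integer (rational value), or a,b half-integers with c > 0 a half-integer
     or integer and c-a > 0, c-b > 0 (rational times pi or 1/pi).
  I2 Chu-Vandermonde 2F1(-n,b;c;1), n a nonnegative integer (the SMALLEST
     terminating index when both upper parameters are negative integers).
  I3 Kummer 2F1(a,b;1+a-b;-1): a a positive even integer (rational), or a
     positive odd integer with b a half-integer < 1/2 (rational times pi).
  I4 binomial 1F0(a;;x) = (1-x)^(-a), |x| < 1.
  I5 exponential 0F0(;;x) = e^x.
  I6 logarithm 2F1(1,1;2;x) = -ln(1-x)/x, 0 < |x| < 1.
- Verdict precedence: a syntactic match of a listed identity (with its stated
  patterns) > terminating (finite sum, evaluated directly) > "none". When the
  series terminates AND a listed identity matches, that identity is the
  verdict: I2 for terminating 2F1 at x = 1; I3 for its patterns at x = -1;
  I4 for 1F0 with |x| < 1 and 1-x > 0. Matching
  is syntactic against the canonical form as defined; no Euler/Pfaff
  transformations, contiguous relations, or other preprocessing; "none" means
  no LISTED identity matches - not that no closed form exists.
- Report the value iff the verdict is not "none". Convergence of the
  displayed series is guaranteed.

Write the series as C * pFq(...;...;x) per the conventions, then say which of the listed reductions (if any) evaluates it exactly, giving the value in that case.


Canonical form: C = 4 times 2F1 with upper {-\frac{3}{7}, 2}, lower {\frac{1}{4}}, x = \frac{2}{5}. Verdict: none - at argument \frac{2}{5} the multisets {-\frac{3}{7}, 2} ; {\frac{1}{4}} match no listed identity.

Key step: x = \frac{2}{5} and the constant factors (prefactor 4) combine into one prefactor.
Ratio: r(k) = \frac{2}{5} * (k-\frac{3}{7}) (k+2) / [(k+\frac{1}{4}) (k+1)] - rational; roots negated = parameters, x = \frac{2}{5}, C = 4.


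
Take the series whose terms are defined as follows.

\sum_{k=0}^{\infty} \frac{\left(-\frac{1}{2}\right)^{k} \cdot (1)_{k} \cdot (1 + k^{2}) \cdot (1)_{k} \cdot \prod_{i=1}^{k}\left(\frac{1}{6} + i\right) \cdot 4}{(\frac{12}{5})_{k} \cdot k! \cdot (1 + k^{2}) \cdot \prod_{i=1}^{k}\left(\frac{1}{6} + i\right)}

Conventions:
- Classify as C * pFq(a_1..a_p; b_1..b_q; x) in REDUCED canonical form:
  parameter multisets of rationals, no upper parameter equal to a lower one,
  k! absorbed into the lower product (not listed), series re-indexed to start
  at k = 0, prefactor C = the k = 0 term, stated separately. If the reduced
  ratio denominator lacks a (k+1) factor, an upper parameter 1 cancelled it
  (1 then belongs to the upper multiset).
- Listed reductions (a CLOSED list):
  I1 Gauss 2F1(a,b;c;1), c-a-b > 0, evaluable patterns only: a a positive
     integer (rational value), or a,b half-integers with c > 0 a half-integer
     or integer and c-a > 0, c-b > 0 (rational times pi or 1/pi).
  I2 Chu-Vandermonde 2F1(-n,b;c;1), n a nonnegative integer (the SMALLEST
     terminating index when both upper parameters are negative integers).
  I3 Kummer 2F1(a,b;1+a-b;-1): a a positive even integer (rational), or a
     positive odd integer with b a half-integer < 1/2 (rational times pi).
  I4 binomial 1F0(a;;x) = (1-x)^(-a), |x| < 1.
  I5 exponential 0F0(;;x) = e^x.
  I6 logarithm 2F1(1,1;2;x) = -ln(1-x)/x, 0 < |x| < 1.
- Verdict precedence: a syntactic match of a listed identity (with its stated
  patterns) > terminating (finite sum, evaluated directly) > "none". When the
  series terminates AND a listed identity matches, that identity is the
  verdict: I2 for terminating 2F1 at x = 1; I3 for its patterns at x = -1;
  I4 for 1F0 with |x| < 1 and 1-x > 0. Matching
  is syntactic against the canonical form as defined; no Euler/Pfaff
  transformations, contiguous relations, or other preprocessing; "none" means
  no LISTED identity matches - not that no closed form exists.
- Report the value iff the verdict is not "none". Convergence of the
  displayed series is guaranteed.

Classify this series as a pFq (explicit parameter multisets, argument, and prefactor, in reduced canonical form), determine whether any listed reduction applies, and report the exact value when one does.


The tell: t_0 = 4 here, and the running product (prefactor 4) telescopes to a rising factorial.
Ratio: r(k) = -\frac{1}{2} * (k+1) (k+1) / [(k+\frac{12}{5}) (k+1)] - poly over poly, x = -\frac{1}{2} from leading terms; C = 4 at k = 0.

Classification (C = 4): 2F1 with upper {1, 1}, lower {\frac{12}{5}}, argument x = -\frac{1}{2}. Verdict: none (x = -\frac{1}{2}): each listed identity misses the multisets {1, 1} ; {\frac{12}{5}}.


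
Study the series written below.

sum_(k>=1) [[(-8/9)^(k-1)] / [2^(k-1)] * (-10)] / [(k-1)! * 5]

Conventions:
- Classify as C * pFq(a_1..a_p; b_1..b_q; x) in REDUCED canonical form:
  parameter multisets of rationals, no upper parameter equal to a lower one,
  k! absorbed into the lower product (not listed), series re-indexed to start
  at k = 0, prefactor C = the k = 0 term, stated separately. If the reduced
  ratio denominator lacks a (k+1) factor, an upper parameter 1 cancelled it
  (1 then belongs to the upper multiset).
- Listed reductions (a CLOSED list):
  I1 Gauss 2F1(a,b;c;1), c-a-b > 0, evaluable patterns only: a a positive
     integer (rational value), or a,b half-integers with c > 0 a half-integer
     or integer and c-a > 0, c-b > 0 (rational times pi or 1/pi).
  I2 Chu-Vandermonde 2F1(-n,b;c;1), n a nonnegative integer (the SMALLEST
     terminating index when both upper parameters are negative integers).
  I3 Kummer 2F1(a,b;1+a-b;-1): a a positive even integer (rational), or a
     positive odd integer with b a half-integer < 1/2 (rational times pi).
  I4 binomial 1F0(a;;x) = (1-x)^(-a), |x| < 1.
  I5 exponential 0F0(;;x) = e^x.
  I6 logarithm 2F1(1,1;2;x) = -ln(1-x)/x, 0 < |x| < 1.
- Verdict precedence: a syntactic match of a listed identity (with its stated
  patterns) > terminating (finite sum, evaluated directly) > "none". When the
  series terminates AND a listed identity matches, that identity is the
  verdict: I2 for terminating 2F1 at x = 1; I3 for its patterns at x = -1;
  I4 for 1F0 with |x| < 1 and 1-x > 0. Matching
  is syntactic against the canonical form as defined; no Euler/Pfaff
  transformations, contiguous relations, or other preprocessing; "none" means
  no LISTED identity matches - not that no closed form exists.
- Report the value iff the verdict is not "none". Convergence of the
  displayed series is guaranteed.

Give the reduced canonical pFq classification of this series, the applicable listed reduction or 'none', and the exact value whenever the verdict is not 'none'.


First insight: from the first term -2: the two k-th powers (prefactor -2) combine into one argument.
Step ratio: r(k) = (-4/9) * 1 / [(k+1)] - rational in k, leading ratio (-4/9); with t_0 = -2, classification follows.

Reduced: x = -4/9, 0F0, upper = {-}, lower = {-}, C = -2. Verdict: the exponential series (I5) applies (the 0F0 exponential series at x = -4/9). Hence: (-2) * e^(-4/9).


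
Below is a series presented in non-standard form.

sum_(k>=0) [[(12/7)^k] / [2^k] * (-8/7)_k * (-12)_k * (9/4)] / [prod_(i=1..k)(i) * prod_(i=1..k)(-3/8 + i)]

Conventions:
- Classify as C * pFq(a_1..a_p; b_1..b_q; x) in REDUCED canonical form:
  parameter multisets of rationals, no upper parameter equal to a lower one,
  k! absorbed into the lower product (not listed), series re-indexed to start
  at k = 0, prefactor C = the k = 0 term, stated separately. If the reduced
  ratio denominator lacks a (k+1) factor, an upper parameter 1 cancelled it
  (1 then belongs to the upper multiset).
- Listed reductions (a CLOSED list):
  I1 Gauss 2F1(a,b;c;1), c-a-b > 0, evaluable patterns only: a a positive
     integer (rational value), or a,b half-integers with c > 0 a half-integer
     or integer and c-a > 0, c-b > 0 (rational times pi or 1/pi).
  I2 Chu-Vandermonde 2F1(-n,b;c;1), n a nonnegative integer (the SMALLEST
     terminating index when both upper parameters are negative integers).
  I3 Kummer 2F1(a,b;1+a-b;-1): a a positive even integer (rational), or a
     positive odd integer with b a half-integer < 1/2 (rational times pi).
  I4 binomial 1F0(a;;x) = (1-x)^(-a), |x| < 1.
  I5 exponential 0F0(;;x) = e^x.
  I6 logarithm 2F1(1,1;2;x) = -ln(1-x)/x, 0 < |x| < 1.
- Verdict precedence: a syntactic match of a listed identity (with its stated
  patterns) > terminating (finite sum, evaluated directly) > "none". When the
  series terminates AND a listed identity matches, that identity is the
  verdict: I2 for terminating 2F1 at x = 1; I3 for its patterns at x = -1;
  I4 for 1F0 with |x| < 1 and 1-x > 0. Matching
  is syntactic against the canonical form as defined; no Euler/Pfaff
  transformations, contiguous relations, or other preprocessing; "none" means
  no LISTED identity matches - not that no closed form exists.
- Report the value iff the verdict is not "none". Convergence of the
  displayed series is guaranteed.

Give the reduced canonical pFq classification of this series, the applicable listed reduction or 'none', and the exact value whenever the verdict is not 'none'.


With C = 9/4: the canonical form is 2F1(-12, -8/7; 5/8; 6/7). Verdict: terminating. (-12)_k vanishes past k = 12, leaving a 13-term sum, computed directly. Value: 10538370687454973685663157958620239/194740217596166129126189088409180.

Structural cue: t_0 = 9/4 here, and the lower running product (C = 9/4, x = 6/7) is a rising factorial.
Ratio: r(k) = (6/7) * (k-12) (k-8/7) / [(k+5/8) (k+1)] - poly over poly, x = (6/7) from leading terms; C = 9/4 at k = 0.


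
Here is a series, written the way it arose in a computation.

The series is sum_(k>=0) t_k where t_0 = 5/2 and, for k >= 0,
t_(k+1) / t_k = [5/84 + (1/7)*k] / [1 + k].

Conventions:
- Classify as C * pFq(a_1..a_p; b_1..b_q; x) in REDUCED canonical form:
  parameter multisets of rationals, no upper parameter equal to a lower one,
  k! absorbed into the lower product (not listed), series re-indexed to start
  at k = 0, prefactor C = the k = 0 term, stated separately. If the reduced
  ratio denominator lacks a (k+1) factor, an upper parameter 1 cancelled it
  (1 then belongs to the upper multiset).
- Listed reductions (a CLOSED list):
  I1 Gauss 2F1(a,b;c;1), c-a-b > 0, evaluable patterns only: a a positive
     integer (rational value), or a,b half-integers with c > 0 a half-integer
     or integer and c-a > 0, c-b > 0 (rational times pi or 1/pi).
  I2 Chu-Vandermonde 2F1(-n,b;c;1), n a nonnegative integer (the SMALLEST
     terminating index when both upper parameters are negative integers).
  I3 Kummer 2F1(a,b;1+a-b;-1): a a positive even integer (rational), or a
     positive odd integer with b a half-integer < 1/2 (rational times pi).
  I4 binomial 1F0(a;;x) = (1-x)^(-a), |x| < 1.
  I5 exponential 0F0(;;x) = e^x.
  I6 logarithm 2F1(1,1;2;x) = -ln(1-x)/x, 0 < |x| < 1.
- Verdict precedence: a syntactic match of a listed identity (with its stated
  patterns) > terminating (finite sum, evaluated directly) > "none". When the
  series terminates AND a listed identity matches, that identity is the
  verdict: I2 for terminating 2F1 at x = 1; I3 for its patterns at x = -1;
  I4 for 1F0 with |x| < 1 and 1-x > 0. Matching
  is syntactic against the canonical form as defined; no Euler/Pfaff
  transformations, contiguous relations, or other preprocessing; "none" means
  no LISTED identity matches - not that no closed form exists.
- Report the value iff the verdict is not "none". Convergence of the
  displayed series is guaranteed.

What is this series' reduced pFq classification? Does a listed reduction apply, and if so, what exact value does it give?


First insight: t_0 = 5/2 here, and factor the ratio over Q (C = 5/2, x = 1/7): negated roots = parameters.
Ratio: r(k) = (1/7) * (k+5/12) / [(k+1)] - rational in k. x = (1/7); t_0 = 5/2; negate the roots.

Reduced: x = 1/7, 1F0, upper = {5/12}, lower = {-}, C = 5/2. Verdict at x = 1/7: the binomial series (I4) matches (the 1F0 binomial series: exponent -5/12, x = 1/7). Sum: (5/2) * (6/7)^(-5/12).


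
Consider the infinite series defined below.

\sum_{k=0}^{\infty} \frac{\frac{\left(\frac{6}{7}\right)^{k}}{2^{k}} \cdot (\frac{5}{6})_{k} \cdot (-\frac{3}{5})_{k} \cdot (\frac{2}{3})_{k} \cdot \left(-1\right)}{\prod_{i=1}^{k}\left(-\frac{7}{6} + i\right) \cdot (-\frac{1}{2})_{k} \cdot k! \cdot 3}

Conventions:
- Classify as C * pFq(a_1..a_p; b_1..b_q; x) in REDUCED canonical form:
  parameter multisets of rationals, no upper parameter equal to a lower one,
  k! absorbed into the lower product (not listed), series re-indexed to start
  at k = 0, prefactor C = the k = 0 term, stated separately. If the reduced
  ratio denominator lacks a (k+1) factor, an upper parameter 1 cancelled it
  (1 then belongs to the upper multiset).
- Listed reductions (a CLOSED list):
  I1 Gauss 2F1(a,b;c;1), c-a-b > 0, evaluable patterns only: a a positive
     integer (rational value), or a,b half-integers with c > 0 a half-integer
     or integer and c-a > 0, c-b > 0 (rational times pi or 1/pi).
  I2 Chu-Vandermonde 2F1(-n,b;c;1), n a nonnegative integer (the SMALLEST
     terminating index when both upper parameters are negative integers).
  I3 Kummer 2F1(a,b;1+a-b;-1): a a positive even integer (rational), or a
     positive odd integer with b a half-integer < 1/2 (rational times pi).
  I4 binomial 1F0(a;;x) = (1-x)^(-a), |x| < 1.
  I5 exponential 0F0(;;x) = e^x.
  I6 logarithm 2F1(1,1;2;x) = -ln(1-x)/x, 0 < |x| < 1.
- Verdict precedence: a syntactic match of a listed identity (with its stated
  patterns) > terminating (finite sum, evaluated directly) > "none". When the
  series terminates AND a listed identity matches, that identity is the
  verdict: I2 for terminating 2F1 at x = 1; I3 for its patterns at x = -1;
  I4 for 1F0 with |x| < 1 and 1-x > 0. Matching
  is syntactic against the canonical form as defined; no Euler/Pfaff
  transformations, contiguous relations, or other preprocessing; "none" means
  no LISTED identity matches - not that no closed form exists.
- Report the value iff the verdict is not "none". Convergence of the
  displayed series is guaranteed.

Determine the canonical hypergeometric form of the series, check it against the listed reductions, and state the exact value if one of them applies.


Canonical form: C = -\frac{1}{3} times 3F2 with upper {-\frac{3}{5}, \frac{2}{3}, \frac{5}{6}}, lower {-\frac{1}{2}, -\frac{1}{6}}, x = \frac{3}{7}. Verdict: none - this 3F2 at x = \frac{3}{7} matches no listed pattern, and upper {-\frac{3}{5}, \frac{2}{3}, \frac{5}{6}} holds no stopper.

First insight: x = \frac{3}{7} and the lower running product (C = -1/3, x = 3/7) is a rising factorial.
Consecutive-term ratio: r(k) = \frac{3}{7} * (k-\frac{3}{5}) (k+\frac{2}{3}) (k+\frac{5}{6}) / [(k-\frac{1}{2}) (k-\frac{1}{6}) (k+1)] - poly over poly, x = \frac{3}{7} from leading terms; C = -\frac{1}{3} at k = 0.


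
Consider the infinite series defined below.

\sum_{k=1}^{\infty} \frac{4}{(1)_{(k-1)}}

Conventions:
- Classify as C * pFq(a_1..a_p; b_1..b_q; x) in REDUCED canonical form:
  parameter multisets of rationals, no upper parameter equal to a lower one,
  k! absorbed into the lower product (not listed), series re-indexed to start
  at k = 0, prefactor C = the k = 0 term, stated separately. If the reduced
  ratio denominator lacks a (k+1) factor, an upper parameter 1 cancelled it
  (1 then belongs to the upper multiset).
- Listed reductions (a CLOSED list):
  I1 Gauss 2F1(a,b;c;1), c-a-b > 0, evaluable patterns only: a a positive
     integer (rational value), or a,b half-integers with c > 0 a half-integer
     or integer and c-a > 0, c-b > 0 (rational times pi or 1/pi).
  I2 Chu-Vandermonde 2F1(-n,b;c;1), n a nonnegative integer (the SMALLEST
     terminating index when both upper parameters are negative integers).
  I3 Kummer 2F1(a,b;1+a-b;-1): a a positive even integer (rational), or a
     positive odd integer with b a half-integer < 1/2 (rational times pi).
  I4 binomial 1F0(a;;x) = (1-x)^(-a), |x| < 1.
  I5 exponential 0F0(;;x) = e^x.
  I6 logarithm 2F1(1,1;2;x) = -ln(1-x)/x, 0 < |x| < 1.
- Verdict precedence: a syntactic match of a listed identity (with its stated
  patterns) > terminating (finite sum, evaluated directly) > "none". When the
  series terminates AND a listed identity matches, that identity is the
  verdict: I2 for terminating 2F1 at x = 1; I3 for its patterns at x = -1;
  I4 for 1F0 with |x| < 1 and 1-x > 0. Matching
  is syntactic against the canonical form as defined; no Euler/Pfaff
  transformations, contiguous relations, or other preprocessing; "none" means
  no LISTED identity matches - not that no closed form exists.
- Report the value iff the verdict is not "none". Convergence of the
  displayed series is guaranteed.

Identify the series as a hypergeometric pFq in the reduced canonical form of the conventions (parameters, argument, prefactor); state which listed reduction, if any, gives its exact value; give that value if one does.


With C = 4: the canonical form is 0F0(-; -; 1). Verdict at x = 1: exponential (I5) matches (the 0F0 exponential series at x = 1). Sum: 4 \cdot e^{1}.

The tell: t_0 = 4 here, and (1)_k (prefactor 4) is k! itself.
Step ratio: r(k) = 1 * 1 / [(k+1)] - poly over poly, x = 1 from leading terms; C = 4 at k = 0.


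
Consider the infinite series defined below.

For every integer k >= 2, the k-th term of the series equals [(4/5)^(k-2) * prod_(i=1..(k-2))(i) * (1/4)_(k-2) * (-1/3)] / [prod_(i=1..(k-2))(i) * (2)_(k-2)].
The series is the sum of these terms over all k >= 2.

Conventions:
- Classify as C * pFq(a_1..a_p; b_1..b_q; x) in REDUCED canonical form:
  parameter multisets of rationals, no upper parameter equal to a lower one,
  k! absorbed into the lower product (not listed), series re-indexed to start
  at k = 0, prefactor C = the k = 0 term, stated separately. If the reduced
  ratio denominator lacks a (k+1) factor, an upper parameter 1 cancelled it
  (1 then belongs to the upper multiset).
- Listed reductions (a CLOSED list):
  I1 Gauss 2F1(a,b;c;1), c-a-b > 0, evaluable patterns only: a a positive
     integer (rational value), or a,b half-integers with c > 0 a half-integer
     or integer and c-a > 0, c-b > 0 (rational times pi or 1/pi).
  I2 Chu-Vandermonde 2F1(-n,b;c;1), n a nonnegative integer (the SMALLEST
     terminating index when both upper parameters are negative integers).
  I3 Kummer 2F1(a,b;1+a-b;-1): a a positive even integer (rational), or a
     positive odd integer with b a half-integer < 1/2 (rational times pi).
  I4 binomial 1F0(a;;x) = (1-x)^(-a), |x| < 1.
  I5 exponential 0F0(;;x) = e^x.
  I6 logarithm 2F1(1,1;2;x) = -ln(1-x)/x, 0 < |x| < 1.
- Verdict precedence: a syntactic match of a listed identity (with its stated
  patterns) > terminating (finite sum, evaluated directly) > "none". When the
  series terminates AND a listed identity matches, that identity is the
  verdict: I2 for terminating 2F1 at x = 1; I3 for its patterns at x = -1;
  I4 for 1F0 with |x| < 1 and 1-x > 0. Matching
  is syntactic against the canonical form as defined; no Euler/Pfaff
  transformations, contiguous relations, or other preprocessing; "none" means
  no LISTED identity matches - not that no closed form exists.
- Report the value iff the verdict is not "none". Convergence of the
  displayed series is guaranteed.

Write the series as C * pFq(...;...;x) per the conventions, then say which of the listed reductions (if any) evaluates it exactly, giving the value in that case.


Classification (C = -1/3): 2F1 with upper {1/4, 1}, lower {2}, argument x = 4/5. Verdict: none (x = 4/5): each listed identity misses the multisets {1/4, 1} ; {2}.

First insight: with t_0 = -1/3, the product of the first k integers (prefactor -1/3) is k!.
Consecutive-term ratio: r(k) = (4/5) * (k+1/4) (k+1) / [(k+2) (k+1)] - rational; roots negated = parameters, x = (4/5), C = -1/3.


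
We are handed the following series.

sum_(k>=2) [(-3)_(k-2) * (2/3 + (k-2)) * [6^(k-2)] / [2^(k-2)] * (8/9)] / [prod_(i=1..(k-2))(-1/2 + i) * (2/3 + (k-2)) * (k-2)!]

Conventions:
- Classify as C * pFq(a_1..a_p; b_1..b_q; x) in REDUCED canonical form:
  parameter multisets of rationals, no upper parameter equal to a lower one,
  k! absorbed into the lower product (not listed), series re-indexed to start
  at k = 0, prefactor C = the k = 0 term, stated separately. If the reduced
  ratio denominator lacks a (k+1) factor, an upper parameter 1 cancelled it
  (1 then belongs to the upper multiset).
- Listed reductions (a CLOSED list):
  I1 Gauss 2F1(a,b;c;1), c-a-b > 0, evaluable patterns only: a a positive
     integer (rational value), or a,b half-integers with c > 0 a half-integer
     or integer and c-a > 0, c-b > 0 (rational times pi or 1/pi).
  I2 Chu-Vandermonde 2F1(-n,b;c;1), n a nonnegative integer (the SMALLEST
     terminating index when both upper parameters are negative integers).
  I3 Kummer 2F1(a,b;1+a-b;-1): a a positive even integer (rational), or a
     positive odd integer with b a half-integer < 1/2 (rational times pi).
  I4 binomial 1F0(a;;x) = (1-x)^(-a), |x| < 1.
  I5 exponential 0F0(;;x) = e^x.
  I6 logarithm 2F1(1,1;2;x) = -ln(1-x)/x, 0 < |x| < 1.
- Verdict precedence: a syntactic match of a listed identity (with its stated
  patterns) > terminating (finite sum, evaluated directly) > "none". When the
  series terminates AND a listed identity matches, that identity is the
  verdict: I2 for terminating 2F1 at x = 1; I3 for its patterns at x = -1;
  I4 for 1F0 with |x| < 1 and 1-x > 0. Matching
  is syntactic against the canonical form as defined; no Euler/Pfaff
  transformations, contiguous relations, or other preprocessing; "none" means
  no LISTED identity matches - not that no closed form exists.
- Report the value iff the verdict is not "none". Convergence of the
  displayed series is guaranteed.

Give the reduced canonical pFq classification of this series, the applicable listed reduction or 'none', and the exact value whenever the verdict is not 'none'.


Key step: x = 3 and the two k-th powers (C = 8/9) combine into one argument.
Term ratio: r(k) = 3 * (k-3) / [(k+1/2) (k+1)] - poly over poly, x = 3 from leading terms; C = 8/9 at k = 0.

Reduced: x = 3, 1F1, upper = {-3}, lower = {1/2}, C = 8/9. Verdict: terminating - upper -3 stops the sum at k = 3; the 4 terms are added exactly. Its exact value is 184/45.


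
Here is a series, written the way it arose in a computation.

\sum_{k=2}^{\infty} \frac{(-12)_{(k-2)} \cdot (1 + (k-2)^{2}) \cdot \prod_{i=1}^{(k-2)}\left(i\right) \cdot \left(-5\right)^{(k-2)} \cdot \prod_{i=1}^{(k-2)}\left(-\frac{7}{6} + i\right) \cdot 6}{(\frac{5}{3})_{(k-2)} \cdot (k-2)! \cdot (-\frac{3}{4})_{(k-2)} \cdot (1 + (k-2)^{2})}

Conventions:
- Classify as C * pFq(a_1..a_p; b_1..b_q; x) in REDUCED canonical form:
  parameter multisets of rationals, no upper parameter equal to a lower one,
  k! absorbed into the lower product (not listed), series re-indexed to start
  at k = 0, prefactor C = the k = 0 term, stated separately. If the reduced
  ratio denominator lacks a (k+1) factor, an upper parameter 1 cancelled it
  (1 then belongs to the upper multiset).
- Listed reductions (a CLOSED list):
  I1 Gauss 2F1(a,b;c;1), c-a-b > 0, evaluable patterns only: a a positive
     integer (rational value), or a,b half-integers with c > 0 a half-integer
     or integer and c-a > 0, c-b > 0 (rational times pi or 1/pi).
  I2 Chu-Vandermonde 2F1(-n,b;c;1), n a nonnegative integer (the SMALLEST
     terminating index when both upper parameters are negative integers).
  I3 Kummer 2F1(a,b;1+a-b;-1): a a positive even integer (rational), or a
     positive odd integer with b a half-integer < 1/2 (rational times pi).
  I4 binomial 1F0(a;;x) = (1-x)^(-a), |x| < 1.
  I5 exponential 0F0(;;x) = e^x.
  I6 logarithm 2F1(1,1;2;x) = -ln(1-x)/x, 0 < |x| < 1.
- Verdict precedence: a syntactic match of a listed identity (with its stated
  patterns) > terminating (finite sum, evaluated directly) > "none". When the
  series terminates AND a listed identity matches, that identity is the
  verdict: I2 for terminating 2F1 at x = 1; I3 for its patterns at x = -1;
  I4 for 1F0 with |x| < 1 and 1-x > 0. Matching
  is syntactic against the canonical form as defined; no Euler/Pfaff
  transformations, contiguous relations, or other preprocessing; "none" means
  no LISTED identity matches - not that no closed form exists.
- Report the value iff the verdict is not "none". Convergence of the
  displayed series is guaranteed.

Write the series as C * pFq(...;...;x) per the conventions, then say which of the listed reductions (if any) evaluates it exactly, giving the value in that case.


Prefactor 6, argument -5: 3F2 with upper {-12, -\frac{1}{6}, 1} over lower {-\frac{3}{4}, \frac{5}{3}}. Verdict: terminating. (-12)_k vanishes past k = 12, leaving a 13-term sum, computed directly. Value: \frac{2542516210158389778}{410002957}.

Structural cue: t_0 = 6 here, and k^2 + 1 divides numerator and denominator alike; prefactor 6 after cancelling.
Consecutive-term ratio: r(k) = -5 * (k-12) (k-\frac{1}{6}) (k+1) / [(k-\frac{3}{4}) (k+\frac{5}{3}) (k+1)] - rational; roots negated = parameters, x = -5, C = 6.


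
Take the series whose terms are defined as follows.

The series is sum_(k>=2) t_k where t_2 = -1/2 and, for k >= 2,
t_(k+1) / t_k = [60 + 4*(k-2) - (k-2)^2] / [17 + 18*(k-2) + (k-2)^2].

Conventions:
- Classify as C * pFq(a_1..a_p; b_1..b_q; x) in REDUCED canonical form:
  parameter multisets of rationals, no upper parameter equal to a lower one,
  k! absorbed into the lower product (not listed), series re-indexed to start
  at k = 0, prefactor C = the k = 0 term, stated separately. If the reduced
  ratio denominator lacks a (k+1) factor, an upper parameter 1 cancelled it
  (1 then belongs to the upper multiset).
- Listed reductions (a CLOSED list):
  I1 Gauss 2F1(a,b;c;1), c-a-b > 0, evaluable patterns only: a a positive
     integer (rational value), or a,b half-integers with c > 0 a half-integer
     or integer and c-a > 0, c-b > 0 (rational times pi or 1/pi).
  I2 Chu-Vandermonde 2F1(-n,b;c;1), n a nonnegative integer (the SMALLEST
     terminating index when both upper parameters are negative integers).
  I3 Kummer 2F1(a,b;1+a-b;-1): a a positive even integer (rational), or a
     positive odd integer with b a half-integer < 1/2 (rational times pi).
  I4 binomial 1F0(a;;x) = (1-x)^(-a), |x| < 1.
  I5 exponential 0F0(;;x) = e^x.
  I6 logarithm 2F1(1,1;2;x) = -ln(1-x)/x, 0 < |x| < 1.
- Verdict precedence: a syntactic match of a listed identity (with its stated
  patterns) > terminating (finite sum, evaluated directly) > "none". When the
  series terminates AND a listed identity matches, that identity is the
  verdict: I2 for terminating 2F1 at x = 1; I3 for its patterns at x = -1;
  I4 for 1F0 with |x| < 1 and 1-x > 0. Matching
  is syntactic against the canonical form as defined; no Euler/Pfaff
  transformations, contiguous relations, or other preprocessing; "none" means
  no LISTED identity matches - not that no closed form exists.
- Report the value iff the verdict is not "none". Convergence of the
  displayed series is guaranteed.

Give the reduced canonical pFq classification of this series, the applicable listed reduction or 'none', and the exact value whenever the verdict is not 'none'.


Structural cue: t_0 being -1/2, factor the ratio over Q (C = -1/2, x = -1): negated roots = parameters.
Ratio: r(k) = (-1) * (k-10) (k+6) / [(k+17) (k+1)] - rational; roots negated = parameters, x = (-1), C = -1/2.

The series (x = -1) is 2F1: upper {-10, 6}, lower {17}, prefactor -1/2. Verdict at x = -1: Kummer's theorem (I3) matches (x = -1; c = 17 equals 1+a-b for upper {-10, 6}: listed pattern). Exact value: -14.


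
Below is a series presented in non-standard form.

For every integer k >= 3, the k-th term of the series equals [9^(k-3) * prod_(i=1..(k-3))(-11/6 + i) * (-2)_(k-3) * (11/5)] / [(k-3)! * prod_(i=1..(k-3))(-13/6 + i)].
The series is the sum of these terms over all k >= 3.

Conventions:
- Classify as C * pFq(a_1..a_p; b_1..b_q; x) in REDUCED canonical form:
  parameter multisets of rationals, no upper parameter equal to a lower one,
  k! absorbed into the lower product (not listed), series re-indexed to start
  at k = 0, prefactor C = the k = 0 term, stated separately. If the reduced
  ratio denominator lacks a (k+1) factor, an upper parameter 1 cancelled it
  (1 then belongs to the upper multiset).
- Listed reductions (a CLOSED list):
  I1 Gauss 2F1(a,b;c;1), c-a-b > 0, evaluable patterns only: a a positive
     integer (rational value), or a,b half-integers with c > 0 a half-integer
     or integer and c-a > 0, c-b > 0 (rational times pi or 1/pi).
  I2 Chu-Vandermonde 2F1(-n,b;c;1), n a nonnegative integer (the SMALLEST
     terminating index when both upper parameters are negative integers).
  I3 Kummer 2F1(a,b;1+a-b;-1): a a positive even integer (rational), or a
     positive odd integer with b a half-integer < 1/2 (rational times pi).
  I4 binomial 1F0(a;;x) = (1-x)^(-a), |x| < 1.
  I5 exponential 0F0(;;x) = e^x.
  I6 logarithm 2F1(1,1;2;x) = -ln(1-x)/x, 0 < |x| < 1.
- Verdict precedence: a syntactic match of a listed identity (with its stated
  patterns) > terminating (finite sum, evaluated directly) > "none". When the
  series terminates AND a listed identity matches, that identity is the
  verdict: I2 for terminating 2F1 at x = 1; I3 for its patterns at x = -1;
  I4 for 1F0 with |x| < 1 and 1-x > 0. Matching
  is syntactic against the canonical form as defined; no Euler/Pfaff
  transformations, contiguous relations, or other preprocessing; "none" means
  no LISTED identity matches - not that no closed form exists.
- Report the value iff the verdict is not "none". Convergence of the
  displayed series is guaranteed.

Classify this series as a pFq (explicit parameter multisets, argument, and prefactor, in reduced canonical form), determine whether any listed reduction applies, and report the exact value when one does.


This is 11/5 * 2F1(-2, -5/6; -7/6; 9) in reduced canonical form. Verdict: terminating - the sum ends at index 2 because -2 is a negative integer; exact evaluation follows. Its exact value is -5368/35.

The tell: t_0 being 11/5, the lower running product (C = 11/5) is a rising factorial.
Term ratio: r(k) = 9 * (k-2) (k-5/6) / [(k-7/6) (k+1)] - rational; roots negated = parameters, x = 9, C = 11/5.


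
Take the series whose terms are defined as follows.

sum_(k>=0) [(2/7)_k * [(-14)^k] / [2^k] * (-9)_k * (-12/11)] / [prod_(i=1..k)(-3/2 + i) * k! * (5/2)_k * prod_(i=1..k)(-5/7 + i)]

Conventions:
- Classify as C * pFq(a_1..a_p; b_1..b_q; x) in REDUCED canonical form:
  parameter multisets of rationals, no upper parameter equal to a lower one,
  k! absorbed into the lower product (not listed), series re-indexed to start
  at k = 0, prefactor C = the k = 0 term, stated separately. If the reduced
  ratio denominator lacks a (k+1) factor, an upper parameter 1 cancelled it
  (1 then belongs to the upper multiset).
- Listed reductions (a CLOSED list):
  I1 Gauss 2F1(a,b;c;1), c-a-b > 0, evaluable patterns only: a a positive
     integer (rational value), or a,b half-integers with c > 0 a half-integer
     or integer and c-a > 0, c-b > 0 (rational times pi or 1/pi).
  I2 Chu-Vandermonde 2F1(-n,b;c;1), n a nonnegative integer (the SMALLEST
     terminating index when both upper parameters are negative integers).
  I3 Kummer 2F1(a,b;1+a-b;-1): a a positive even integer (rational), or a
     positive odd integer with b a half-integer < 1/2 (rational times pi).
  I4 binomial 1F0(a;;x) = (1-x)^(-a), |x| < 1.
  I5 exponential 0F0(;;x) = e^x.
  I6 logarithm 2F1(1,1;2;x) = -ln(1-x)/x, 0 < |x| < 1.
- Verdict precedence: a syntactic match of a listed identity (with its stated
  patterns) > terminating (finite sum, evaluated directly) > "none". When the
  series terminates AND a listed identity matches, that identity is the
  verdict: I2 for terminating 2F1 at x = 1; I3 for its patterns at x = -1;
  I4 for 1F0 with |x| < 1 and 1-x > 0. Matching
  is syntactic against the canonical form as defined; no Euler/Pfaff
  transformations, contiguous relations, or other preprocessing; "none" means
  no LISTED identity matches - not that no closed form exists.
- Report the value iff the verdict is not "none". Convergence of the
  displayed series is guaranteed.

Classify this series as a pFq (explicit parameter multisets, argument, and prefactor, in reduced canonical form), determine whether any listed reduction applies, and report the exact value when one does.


With C = -12/11: the canonical form is 1F2(-9; -1/2, 5/2; -7). Verdict: terminating - the sum ends at index 9 because -9 is a negative integer; exact evaluation follows. Its exact value is 522543558600509764/99310709086875.

Key step: t_0 being -12/11, the parameter 2/7 appears in both the upper and lower lists and cancels.
Consecutive-term ratio: r(k) = (-7) * (k-9) / [(k-1/2) (k+5/2) (k+1)] - rational in k. x = (-7); t_0 = -12/11; negate the roots.


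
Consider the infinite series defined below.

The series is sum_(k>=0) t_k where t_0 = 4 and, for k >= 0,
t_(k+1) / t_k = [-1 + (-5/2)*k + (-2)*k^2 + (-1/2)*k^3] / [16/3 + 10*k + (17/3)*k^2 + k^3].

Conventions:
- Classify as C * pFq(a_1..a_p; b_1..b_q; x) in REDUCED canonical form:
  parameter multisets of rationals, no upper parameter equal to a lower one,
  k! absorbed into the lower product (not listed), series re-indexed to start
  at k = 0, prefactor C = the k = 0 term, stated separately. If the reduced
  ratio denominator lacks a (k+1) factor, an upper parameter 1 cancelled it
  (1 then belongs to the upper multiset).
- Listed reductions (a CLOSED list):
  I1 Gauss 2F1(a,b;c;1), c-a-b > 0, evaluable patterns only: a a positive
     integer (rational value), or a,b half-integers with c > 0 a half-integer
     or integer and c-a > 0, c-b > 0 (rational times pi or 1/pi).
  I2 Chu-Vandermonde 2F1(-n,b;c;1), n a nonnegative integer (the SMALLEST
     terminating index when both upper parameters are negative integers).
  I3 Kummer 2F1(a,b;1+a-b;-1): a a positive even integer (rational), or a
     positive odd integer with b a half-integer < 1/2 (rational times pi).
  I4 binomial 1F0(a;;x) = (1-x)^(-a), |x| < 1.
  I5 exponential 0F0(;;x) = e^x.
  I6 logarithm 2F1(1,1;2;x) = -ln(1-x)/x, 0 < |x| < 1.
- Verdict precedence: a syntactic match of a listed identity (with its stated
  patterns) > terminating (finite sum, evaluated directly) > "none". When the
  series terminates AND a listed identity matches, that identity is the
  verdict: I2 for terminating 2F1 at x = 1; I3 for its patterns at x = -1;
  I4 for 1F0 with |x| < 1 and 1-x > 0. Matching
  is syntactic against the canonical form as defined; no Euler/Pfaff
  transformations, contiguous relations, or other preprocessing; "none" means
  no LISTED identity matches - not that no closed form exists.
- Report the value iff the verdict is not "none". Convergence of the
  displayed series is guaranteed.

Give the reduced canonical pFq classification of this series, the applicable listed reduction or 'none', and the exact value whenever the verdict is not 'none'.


Canonical form: C = 4 times 2F1 with upper {1, 1}, lower {8/3}, x = -1/2. Verdict: none (x = -1/2): each listed identity misses the multisets {1, 1} ; {8/3}.

The tell: from the first term 4: the parameter 2 appears in both the upper and lower lists and cancels.
Term ratio: r(k) = (-1/2) * (k+1) (k+1) / [(k+8/3) (k+1)] ; factor over Q: parameters, x = (-1/2), and C = 4.


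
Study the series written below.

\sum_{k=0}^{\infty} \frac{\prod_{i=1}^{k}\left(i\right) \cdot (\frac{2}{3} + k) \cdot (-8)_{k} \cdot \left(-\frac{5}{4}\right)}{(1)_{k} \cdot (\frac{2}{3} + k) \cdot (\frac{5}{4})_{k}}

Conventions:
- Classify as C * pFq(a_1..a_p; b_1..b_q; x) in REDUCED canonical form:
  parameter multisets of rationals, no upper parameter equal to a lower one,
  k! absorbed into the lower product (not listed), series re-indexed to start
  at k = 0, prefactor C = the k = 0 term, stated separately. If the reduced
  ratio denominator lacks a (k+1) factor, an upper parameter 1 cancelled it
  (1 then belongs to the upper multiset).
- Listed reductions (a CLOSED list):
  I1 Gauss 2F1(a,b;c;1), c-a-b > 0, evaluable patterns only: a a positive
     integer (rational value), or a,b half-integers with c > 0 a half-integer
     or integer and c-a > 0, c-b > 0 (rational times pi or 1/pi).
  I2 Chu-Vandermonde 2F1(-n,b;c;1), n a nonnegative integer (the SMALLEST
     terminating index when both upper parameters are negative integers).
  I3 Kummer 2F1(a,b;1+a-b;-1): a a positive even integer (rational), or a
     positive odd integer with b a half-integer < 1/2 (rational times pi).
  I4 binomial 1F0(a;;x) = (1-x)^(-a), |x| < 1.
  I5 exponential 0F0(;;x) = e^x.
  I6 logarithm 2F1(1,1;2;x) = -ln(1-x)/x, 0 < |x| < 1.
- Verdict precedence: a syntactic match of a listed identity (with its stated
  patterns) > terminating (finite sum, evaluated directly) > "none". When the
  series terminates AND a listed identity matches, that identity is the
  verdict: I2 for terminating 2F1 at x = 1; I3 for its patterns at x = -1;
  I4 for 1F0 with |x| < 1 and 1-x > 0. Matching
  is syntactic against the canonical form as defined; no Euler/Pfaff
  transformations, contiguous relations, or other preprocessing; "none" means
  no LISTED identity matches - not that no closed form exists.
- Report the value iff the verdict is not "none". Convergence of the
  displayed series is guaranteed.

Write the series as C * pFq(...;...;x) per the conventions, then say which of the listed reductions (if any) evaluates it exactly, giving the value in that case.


Prefactor -\frac{5}{4}, argument 1: 2F1 with upper {-8, 1} over lower {\frac{5}{4}}. Verdict: Vandermonde's identity (I2) applies (terminating 2F1 at x = 1 with n = 8, b = 1, c = \frac{5}{4}). Sum: -\frac{5}{132}.

Key step: with t_0 = -\frac{5}{4}, (1)_k (prefactor -5/4) is k! itself.
Term ratio: r(k) = 1 * (k-8) (k+1) / [(k+\frac{5}{4}) (k+1)] - rational in k, leading ratio 1; with t_0 = -\frac{5}{4}, classification follows.
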